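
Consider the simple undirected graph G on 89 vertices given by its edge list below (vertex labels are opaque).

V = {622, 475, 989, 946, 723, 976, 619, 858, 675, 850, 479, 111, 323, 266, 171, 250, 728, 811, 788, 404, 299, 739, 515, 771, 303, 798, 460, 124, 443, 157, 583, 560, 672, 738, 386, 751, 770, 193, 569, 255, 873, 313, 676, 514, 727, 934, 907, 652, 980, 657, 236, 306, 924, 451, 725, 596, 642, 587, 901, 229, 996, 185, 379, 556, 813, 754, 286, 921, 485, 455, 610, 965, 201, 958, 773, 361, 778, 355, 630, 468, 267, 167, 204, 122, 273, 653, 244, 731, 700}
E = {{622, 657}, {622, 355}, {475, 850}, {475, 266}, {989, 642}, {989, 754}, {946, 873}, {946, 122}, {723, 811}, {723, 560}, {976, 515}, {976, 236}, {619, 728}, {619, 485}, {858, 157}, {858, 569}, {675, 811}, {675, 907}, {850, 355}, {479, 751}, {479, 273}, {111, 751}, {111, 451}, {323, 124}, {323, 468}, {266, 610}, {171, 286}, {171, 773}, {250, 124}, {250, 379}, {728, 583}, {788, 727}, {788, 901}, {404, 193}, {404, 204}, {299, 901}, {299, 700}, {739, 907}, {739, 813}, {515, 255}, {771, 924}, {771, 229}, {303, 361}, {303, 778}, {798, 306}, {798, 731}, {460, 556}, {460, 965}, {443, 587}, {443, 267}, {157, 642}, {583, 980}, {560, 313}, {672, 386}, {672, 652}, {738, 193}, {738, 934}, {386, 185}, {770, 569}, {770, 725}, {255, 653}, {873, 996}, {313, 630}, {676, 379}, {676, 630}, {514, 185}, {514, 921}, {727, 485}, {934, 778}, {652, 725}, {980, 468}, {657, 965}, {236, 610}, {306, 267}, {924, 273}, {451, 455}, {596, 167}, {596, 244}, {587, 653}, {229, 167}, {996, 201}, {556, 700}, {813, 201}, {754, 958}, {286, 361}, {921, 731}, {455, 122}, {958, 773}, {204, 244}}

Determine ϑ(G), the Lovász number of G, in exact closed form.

Vertex 515 has 2 neighbors: 976, 255.
deg(386) = 2; N(386) = {672, 185}.
Vertex 587 has 2 neighbors: 443, 653.
deg(569) = 2; N(569) = {858, 770}.
Every vertex has degree 2 (N=89); this is C_{89}, the 89-cycle.
A has 45 distinct eigenvalues ≈ [2.0, 1.995018, 1.980097, 1.955311, 1.920784, 1.876688, 1.823242, 1.760713, 1.689412, 1.609694, 1.521958, 1.426638, 1.324212, 1.215188, 1.10011, 0.979551, 0.854113, 0.724419, 0.591116, 0.454869, 0.316355, 0.176265, 0.035297, -0.105847, -0.246463, -0.385852, -0.523319, -0.658178, -0.789758, -0.917404, -1.040479, -1.158371, -1.270491, -1.376282, -1.475217, -1.566802, -1.650581, -1.726138, -1.793094, -1.851118, -1.89992, -1.939256, -1.968931, -1.988796, -1.998754].
With N=89: ϑ(G) = 89·(-(-1)*2*cos(pi/89))/(2−(-2*cos(pi/89))) = 89*cos(pi/89)/(cos(pi/89) + 1).
≈ 44.4861 (to 4 d.p.).
α=44, χ(Ḡ)=45; ϑ=89*cos(pi/89)/(cos(pi/89) + 1) lies between (both strict).

89*cos(pi/89)/(cos(pi/89) + 1)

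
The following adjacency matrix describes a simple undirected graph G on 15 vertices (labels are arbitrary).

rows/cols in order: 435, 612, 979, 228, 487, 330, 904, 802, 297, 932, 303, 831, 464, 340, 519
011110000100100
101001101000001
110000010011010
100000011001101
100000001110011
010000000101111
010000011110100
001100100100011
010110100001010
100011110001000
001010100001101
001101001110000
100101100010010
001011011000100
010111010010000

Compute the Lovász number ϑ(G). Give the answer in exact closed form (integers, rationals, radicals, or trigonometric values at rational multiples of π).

5

Vertex 228 has 6 neighbors: 435, 802, 297, 831, 464, 519.
deg(904) = 6; N(904) = {612, 802, 297, 932, 303, 464}.
N(303) = {979, 487, 904, 831, 464, 519}, |N(303)| = 6.
deg(519) = 6; N(519) = {612, 228, 487, 330, 802, 303}.
G on 15 vertices is 6-regular; Kneser K(6,2) on C(6,2)=15 vertices.
Distinct eigenvalues (to 3 d.p.): [6.0, 1.0, -3.0].
λ_max=6, λ_min=-3; ϑ = −15·λ_min/(λ_max−λ_min) = 5.
Numerically 5.000000.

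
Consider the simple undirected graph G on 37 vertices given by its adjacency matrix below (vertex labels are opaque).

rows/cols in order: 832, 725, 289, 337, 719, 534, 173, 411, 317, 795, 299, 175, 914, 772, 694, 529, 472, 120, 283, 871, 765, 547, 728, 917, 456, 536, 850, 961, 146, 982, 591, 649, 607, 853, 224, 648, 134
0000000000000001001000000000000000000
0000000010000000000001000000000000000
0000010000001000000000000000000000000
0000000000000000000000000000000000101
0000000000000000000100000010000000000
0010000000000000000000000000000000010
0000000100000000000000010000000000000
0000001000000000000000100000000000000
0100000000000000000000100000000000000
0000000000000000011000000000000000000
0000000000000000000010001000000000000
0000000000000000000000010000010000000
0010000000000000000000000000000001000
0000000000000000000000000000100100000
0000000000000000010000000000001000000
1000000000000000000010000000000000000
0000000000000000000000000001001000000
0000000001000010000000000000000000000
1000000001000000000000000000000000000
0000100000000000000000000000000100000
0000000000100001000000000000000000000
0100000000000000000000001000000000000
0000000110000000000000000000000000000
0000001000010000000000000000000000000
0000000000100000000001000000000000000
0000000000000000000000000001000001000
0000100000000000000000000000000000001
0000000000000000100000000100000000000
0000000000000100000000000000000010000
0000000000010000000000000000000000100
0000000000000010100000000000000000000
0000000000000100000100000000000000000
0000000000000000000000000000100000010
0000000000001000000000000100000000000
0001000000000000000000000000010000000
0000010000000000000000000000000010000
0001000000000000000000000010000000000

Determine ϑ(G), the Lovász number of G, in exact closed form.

Vertex 175 has 2 neighbors: 917, 982.
deg(871) = 2; N(871) = {719, 649}.
N(649) = {772, 871}, |N(649)| = 2.
N(536) = {961, 853}, |N(536)| = 2.
G on 37 vertices is 2-regular; this is C_{37}, the 37-cycle.
The 19 distinct eigenvalues: [2.0, 1.971232, 1.885755, 1.746028, 1.556072, 1.321349, 1.048615, 0.745713, 0.421359, 0.084882, -0.254036, -0.585646, -0.900407, -1.189266, -1.443912, -1.657019, -1.822457, -1.935466, -1.992795].
Lovász (edge-transitive): ϑ = −37·(-2*cos(pi/37))/((2)−(-2*cos(pi/37))) = 37*cos(pi/37)/(cos(pi/37) + 1).
Numerically 18.46662.
Check 18 ≤ 37*cos(pi/37)/(cos(pi/37) + 1) ≤ 19: both strict.

37*cos(pi/37)/(cos(pi/37) + 1)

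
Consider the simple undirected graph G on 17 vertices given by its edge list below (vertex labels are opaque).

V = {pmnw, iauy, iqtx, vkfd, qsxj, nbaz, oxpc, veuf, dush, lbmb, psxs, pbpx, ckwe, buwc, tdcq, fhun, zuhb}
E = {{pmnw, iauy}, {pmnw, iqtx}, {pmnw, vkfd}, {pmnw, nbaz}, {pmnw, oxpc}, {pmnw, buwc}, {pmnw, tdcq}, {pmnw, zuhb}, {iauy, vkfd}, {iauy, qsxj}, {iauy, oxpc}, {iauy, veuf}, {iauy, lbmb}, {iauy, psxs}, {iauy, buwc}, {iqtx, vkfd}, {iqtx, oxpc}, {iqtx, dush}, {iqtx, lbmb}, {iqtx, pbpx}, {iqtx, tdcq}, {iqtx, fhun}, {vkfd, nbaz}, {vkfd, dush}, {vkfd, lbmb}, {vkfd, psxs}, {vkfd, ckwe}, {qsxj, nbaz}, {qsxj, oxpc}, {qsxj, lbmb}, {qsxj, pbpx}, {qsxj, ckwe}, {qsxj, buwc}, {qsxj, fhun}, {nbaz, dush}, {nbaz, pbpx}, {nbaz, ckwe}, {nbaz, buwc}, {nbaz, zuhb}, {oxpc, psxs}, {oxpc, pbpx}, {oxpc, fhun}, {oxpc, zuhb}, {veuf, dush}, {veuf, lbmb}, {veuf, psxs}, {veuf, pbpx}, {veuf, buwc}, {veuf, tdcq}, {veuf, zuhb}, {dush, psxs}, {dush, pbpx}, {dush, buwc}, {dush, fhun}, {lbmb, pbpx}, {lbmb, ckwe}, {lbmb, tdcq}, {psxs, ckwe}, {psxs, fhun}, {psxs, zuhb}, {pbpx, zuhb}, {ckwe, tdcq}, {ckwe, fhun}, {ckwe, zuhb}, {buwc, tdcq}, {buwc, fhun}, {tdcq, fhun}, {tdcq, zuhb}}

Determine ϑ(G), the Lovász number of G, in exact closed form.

sqrt(17)

N(ckwe) = {vkfd, qsxj, nbaz, lbmb, psxs, tdcq, fhun, zuhb}, |N(ckwe)| = 8.
deg(pmnw) = 8; N(pmnw) = {iauy, iqtx, vkfd, nbaz, oxpc, buwc, tdcq, zuhb}.
N(lbmb) = {iauy, iqtx, vkfd, qsxj, veuf, pbpx, ckwe, tdcq}, |N(lbmb)| = 8.
deg(oxpc) = 8; N(oxpc) = {pmnw, iauy, iqtx, qsxj, psxs, pbpx, fhun, zuhb}.
Regular of degree 8 on 17 vertices: SR(17,8,3,4) — a Paley graph.
spec(A) ≈ [8.0, 1.561553, -2.561553] (distinct, 6 d.p.).
ϑ = −N·λ_min/(λ_max−λ_min) = −17·(-sqrt(17)/2 - 1/2)/(8−(-sqrt(17)/2 - 1/2)) = sqrt(17).
Numerically 4.12310563.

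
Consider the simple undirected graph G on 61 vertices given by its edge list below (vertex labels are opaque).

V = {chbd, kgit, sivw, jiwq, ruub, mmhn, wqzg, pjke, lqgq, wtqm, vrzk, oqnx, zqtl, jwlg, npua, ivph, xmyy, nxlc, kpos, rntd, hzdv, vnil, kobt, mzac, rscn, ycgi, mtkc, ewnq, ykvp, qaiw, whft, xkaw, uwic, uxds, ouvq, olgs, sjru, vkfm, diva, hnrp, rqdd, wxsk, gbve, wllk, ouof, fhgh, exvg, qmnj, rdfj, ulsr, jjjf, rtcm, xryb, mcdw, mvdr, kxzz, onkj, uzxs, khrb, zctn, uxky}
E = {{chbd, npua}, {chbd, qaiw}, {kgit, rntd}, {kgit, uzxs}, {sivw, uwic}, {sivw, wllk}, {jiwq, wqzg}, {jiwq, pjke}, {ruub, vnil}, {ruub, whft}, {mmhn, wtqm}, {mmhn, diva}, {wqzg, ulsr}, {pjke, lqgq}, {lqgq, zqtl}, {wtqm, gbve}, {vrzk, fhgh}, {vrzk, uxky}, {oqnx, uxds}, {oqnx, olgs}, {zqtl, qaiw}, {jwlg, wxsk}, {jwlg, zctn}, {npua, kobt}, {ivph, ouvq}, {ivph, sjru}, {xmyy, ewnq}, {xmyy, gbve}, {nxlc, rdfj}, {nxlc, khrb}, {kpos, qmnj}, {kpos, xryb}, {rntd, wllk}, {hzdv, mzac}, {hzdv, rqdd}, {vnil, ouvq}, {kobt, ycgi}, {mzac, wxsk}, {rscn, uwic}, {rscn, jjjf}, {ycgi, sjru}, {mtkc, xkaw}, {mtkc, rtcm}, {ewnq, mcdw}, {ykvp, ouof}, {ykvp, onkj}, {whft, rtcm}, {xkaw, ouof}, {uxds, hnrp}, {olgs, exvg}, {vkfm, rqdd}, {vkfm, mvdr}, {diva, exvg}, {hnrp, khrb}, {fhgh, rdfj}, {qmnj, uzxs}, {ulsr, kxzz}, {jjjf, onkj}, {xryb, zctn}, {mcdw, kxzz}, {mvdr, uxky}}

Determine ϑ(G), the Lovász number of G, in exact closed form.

Vertex rdfj has 2 neighbors: nxlc, fhgh.
deg(mmhn) = 2; N(mmhn) = {wtqm, diva}.
Vertex jjjf has 2 neighbors: rscn, onkj.
deg(ykvp) = 2; N(ykvp) = {ouof, onkj}.
deg(v) = 2 for all v (|V|=61); a single 61-cycle (edge-transitive).
spec(A) ≈ [2.0, 1.9894, 1.9577, 1.9053, 1.8326, 1.7406, 1.6301, 1.5023, 1.3585, 1.2004, 1.0296, 0.8478, 0.6571, 0.4594, 0.2568, 0.0515, -0.1544, -0.3586, -0.559, -0.7535, -0.94, -1.1165, -1.2812, -1.4323, -1.5682, -1.6876, -1.789, -1.8714, -1.9341, -1.9762, -1.9973] (distinct, 4 d.p.).
ϑ = −N·λ_min/(λ_max−λ_min) = −61·(-2*cos(pi/61))/(2−(-2*cos(pi/61))) = 61*cos(pi/61)/(cos(pi/61) + 1).
= 30.47976646… (decimal).
Lovász sandwich 30 ≤ 61*cos(pi/61)/(cos(pi/61) + 1) ≤ 31: both strict.

61*cos(pi/61)/(cos(pi/61) + 1)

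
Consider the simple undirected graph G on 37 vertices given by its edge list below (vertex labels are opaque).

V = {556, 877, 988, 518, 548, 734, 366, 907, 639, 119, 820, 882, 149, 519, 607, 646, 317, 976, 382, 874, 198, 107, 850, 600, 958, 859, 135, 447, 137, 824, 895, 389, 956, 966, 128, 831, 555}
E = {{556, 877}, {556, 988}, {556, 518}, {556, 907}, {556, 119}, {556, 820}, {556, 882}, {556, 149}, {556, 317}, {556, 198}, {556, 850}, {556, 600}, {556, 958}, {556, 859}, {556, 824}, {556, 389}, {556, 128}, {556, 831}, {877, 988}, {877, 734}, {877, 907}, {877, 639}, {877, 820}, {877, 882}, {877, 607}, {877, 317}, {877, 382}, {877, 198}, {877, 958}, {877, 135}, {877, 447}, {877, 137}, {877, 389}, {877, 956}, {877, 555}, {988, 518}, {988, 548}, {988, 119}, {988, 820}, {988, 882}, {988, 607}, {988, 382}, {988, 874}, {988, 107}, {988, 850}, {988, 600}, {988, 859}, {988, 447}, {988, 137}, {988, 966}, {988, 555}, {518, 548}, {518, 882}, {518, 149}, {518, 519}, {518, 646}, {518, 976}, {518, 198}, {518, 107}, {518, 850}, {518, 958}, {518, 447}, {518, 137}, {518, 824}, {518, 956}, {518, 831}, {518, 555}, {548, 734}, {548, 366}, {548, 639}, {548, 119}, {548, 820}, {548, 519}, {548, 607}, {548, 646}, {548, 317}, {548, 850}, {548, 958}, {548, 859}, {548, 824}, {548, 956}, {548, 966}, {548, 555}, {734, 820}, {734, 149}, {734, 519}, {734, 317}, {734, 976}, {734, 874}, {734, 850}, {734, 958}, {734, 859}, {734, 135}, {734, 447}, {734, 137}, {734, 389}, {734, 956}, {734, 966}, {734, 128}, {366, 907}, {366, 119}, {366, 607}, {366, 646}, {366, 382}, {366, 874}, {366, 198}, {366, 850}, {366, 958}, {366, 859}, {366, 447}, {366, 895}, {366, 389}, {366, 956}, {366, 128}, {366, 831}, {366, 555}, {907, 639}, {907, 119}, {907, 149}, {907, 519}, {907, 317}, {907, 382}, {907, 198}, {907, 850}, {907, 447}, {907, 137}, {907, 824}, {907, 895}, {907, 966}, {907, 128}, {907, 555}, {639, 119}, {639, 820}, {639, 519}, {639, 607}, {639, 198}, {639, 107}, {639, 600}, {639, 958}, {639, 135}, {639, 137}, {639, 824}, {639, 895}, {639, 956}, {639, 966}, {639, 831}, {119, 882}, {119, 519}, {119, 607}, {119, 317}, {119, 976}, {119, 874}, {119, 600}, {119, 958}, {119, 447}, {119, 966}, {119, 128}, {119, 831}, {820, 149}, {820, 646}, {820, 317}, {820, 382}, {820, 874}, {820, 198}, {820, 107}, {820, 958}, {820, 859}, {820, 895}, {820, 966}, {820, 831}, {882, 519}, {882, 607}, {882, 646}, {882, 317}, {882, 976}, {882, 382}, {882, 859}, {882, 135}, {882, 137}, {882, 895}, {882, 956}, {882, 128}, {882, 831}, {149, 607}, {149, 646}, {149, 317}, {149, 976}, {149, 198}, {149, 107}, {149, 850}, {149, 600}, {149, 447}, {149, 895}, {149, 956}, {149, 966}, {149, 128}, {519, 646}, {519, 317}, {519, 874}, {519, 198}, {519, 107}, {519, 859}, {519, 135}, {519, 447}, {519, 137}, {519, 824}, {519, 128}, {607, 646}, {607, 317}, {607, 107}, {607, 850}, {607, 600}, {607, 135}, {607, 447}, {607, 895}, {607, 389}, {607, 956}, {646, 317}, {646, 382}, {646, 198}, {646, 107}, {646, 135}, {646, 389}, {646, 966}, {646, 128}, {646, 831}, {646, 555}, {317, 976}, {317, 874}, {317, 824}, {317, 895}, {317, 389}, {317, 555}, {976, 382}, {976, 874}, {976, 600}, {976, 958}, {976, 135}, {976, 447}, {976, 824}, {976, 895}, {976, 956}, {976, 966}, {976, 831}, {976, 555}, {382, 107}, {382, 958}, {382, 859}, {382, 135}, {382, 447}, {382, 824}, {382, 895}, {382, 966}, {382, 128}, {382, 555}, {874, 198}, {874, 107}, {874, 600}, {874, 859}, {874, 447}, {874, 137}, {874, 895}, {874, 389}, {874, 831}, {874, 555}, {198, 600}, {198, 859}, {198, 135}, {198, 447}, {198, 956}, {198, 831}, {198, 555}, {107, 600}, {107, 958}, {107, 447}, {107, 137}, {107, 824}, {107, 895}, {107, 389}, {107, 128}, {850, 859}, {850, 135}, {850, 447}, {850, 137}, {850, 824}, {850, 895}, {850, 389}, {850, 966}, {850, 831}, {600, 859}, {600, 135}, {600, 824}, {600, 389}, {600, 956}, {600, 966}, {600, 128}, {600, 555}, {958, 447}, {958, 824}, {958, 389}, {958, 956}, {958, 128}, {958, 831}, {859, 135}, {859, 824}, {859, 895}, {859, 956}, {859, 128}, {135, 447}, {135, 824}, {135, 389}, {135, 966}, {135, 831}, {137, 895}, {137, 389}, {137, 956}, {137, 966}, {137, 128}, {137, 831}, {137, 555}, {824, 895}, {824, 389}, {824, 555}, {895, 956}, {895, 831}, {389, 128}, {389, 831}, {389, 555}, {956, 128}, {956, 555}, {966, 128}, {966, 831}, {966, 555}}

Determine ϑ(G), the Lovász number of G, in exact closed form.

Vertex 447 has 18 neighbors: 877, 988, 518, 734, 366, 907, 119, 149, 519, 607, 976, 382, 874, 198, 107, 850, 958, 135.
N(107) = {988, 518, 639, 820, 149, 519, 607, 646, 382, 874, 600, 958, 447, 137, 824, 895, 389, 128}, |N(107)| = 18.
N(382) = {877, 988, 366, 907, 820, 882, 646, 976, 107, 958, 859, 135, 447, 824, 895, 966, 128, 555}, |N(382)| = 18.
N(895) = {366, 907, 639, 820, 882, 149, 607, 317, 976, 382, 874, 107, 850, 859, 137, 824, 956, 831}, |N(895)| = 18.
18-regular, N=37; strongly regular (37,18,8,9).
A has 3 distinct eigenvalues ≈ [18.0, 2.541, -3.541].
Lovász (edge-transitive): ϑ = −37·(-sqrt(37)/2 - 1/2)/((18)−(-sqrt(37)/2 - 1/2)) = sqrt(37).
Numerically 6.08276.

sqrt(37)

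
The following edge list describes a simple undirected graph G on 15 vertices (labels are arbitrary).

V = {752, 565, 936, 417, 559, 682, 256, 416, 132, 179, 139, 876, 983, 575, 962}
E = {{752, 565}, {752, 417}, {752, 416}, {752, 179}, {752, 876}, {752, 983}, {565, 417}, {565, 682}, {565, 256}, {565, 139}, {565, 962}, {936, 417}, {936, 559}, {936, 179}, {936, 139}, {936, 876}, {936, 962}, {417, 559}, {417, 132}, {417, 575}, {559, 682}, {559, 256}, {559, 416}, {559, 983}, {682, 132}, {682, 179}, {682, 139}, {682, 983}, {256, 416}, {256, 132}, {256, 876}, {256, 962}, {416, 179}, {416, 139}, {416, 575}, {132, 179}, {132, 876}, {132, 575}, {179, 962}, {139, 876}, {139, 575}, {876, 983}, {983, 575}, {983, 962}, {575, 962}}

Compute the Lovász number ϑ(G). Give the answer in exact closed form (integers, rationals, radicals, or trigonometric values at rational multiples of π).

N(565) = {752, 417, 682, 256, 139, 962}, |N(565)| = 6.
N(417) = {752, 565, 936, 559, 132, 575}, |N(417)| = 6.
Vertex 416 has 6 neighbors: 752, 559, 256, 179, 139, 575.
deg(179) = 6; N(179) = {752, 936, 682, 416, 132, 962}.
Every vertex has degree 6 (N=15); Kneser-type, 2-subsets of [6].
spec(A) ≈ [6.0, 1.0, -3.0] (distinct, 6 d.p.).
Lovász: ϑ = −15(-3)/(6+-1*(-3)) = 5.
Numerically 5.0000000.

5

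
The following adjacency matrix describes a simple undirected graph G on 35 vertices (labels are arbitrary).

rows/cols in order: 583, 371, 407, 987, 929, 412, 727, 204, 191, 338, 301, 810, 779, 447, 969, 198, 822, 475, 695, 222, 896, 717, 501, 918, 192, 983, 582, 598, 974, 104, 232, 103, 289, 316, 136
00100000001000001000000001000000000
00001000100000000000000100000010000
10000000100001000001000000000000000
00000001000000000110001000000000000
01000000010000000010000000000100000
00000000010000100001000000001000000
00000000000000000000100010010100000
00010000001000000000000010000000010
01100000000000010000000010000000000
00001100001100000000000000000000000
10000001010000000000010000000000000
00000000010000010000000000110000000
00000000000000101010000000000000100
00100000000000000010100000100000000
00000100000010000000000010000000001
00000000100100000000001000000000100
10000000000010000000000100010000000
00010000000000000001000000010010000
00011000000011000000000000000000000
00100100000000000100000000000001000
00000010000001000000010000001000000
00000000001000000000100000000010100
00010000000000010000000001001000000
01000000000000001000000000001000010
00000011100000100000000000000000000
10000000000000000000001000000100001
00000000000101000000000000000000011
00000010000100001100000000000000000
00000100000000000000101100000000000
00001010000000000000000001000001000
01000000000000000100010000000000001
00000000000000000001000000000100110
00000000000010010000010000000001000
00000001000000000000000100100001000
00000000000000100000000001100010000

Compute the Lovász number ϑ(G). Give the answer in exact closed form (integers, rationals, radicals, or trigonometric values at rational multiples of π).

15

deg(338) = 4; N(338) = {929, 412, 301, 810}.
N(779) = {969, 822, 695, 289}, |N(779)| = 4.
deg(412) = 4; N(412) = {338, 969, 222, 974}.
N(447) = {407, 695, 896, 582}, |N(447)| = 4.
deg(v) = 4 for all v (|V|=35); Kneser K(7,3) on C(7,3)=35 vertices.
Distinct eigenvalues (to 4 d.p.): [4.0, 2.0, -1.0, -3.0].
Lovász (edge-transitive): ϑ = −35·(-3)/((4)−(-3)) = 15.
ϑ(G) ≈ 15.00000.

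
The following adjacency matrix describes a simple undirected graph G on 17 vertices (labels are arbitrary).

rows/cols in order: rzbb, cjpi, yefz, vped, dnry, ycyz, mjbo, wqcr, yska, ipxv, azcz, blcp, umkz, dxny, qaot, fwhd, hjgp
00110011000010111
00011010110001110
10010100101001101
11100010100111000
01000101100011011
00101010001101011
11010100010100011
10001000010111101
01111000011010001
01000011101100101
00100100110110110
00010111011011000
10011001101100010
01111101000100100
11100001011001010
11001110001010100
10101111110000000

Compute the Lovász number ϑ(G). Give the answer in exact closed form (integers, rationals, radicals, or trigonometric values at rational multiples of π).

deg(rzbb) = 8; N(rzbb) = {yefz, vped, mjbo, wqcr, umkz, qaot, fwhd, hjgp}.
deg(ipxv) = 8; N(ipxv) = {cjpi, mjbo, wqcr, yska, azcz, blcp, qaot, hjgp}.
N(umkz) = {rzbb, vped, dnry, wqcr, yska, azcz, blcp, fwhd}, |N(umkz)| = 8.
Vertex qaot has 8 neighbors: rzbb, cjpi, yefz, wqcr, ipxv, azcz, dxny, fwhd.
Every vertex has degree 8 (N=17); SR(17,8,3,4) — a Paley graph.
A has 3 distinct eigenvalues ≈ [8.0, 1.562, -2.562].
λ_max=8, λ_min=-sqrt(17)/2 - 1/2; ϑ = −17·λ_min/(λ_max−λ_min) = sqrt(17).
Numerically 4.1231.

sqrt(17)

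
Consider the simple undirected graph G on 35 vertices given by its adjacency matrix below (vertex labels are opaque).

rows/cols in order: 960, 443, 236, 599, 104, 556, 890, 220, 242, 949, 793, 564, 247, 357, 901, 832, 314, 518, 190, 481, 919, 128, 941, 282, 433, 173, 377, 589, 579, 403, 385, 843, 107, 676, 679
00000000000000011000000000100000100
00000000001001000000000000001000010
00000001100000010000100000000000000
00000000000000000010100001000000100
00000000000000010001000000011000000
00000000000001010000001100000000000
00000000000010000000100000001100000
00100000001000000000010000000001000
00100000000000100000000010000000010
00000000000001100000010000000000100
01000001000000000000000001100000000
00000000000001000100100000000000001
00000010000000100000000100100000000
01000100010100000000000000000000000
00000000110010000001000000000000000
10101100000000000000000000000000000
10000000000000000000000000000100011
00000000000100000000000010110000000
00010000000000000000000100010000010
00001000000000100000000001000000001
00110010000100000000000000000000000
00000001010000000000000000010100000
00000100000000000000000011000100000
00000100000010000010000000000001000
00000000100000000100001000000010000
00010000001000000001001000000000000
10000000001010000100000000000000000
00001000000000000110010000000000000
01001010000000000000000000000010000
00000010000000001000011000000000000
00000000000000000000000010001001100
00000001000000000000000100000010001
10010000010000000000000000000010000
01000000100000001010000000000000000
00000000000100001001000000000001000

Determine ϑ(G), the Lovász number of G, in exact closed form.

Vertex 890 has 4 neighbors: 247, 919, 579, 403.
deg(173) = 4; N(173) = {599, 793, 481, 941}.
N(247) = {890, 901, 282, 377}, |N(247)| = 4.
Vertex 128 has 4 neighbors: 220, 949, 589, 403.
Regular of degree 4 on 35 vertices: Kneser K(7,3) on C(7,3)=35 vertices.
A has 4 distinct eigenvalues ≈ [4.0, 2.0, -1.0, -3.0].
ϑ = −N·λ_min/(λ_max−λ_min) = −35·(-3)/(4−(-3)) = 15.
≈ 15.00000 (to 5 d.p.).

15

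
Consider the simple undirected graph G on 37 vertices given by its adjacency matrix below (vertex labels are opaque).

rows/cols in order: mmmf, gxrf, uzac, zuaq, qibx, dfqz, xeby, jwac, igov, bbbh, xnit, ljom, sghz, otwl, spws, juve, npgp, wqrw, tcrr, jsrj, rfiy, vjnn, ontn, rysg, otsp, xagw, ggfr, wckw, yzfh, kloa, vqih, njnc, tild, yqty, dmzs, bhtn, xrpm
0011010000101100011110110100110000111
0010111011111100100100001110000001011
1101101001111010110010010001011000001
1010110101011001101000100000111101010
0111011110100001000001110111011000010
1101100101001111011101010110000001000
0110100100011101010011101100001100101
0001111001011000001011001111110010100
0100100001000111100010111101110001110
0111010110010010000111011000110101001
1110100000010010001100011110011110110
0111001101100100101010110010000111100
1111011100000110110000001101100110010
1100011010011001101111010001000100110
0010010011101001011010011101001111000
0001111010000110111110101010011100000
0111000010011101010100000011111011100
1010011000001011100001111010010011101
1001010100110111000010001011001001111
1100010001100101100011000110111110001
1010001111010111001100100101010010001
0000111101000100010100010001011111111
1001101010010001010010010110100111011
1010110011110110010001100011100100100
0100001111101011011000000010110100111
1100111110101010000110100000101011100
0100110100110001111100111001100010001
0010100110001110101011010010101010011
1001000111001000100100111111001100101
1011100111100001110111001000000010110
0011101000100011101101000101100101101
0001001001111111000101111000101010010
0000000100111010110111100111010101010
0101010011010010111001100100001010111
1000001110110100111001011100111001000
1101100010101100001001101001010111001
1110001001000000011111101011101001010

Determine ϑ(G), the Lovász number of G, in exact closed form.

sqrt(37)

N(wqrw) = {mmmf, uzac, dfqz, xeby, sghz, spws, juve, npgp, vjnn, ontn, rysg, otsp, ggfr, kloa, tild, yqty, dmzs, xrpm}, |N(wqrw)| = 18.
Vertex jwac has 18 neighbors: zuaq, qibx, dfqz, xeby, bbbh, ljom, sghz, tcrr, rfiy, vjnn, otsp, xagw, ggfr, wckw, yzfh, kloa, tild, dmzs.
Vertex yzfh has 18 neighbors: mmmf, zuaq, jwac, igov, bbbh, sghz, npgp, jsrj, ontn, rysg, otsp, xagw, ggfr, wckw, vqih, njnc, dmzs, xrpm.
N(yqty) = {gxrf, zuaq, dfqz, igov, bbbh, ljom, spws, npgp, wqrw, tcrr, vjnn, ontn, xagw, vqih, tild, dmzs, bhtn, xrpm}, |N(yqty)| = 18.
37-vertex 18-regular graph: strongly regular (37,18,8,9).
The 3 distinct eigenvalues: [18.0, 2.5414, -3.5414].
Lovász (edge-transitive): ϑ = −37·(-sqrt(37)/2 - 1/2)/((18)−(-sqrt(37)/2 - 1/2)) = sqrt(37).
Numerically 6.0827625.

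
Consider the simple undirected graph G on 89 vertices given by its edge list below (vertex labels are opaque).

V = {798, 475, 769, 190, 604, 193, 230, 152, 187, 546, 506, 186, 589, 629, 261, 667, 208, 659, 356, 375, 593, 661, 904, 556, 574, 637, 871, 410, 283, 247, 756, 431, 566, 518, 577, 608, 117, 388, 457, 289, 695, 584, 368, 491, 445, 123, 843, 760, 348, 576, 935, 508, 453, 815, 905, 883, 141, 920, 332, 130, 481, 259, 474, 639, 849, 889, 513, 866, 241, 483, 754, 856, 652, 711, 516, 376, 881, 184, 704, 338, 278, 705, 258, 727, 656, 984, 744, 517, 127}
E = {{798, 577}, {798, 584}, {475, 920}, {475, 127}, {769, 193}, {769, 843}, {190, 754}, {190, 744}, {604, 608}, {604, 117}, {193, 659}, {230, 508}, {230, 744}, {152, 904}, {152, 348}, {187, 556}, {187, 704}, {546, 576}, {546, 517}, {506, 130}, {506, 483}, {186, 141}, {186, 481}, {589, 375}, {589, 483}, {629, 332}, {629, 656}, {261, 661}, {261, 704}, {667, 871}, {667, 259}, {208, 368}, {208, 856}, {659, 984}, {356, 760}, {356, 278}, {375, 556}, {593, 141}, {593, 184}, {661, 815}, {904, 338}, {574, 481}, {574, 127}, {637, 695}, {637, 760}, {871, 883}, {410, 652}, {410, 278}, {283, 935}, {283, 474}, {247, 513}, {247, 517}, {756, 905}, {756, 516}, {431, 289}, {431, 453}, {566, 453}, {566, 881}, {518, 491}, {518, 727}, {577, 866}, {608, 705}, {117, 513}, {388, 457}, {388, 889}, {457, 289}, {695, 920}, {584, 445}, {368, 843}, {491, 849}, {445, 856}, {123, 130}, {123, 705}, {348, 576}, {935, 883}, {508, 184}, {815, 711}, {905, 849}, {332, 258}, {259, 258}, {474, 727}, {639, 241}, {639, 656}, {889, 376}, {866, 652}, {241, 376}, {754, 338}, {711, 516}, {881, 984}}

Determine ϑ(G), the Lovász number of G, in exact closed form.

deg(410) = 2; N(410) = {652, 278}.
deg(259) = 2; N(259) = {667, 258}.
deg(856) = 2; N(856) = {208, 445}.
Vertex 506 has 2 neighbors: 130, 483.
Regular of degree 2 on 89 vertices: this is C_{89}, the 89-cycle.
The 45 distinct eigenvalues: [2.0, 1.995, 1.98, 1.955, 1.921, 1.877, 1.823, 1.761, 1.689, 1.61, 1.522, 1.427, 1.324, 1.215, 1.1, 0.98, 0.854, 0.724, 0.591, 0.455, 0.316, 0.176, 0.035, -0.106, -0.246, -0.386, -0.523, -0.658, -0.79, -0.917, -1.04, -1.158, -1.27, -1.376, -1.475, -1.567, -1.651, -1.726, -1.793, -1.851, -1.9, -1.939, -1.969, -1.989, -1.999].
With N=89: ϑ(G) = 89·(-(-1)*2*cos(pi/89))/(2−(-2*cos(pi/89))) = 89*cos(pi/89)/(cos(pi/89) + 1).
Numerically 44.486135317.
Lovász sandwich 44 ≤ 89*cos(pi/89)/(cos(pi/89) + 1) ≤ 45: both strict.

89*cos(pi/89)/(cos(pi/89) + 1)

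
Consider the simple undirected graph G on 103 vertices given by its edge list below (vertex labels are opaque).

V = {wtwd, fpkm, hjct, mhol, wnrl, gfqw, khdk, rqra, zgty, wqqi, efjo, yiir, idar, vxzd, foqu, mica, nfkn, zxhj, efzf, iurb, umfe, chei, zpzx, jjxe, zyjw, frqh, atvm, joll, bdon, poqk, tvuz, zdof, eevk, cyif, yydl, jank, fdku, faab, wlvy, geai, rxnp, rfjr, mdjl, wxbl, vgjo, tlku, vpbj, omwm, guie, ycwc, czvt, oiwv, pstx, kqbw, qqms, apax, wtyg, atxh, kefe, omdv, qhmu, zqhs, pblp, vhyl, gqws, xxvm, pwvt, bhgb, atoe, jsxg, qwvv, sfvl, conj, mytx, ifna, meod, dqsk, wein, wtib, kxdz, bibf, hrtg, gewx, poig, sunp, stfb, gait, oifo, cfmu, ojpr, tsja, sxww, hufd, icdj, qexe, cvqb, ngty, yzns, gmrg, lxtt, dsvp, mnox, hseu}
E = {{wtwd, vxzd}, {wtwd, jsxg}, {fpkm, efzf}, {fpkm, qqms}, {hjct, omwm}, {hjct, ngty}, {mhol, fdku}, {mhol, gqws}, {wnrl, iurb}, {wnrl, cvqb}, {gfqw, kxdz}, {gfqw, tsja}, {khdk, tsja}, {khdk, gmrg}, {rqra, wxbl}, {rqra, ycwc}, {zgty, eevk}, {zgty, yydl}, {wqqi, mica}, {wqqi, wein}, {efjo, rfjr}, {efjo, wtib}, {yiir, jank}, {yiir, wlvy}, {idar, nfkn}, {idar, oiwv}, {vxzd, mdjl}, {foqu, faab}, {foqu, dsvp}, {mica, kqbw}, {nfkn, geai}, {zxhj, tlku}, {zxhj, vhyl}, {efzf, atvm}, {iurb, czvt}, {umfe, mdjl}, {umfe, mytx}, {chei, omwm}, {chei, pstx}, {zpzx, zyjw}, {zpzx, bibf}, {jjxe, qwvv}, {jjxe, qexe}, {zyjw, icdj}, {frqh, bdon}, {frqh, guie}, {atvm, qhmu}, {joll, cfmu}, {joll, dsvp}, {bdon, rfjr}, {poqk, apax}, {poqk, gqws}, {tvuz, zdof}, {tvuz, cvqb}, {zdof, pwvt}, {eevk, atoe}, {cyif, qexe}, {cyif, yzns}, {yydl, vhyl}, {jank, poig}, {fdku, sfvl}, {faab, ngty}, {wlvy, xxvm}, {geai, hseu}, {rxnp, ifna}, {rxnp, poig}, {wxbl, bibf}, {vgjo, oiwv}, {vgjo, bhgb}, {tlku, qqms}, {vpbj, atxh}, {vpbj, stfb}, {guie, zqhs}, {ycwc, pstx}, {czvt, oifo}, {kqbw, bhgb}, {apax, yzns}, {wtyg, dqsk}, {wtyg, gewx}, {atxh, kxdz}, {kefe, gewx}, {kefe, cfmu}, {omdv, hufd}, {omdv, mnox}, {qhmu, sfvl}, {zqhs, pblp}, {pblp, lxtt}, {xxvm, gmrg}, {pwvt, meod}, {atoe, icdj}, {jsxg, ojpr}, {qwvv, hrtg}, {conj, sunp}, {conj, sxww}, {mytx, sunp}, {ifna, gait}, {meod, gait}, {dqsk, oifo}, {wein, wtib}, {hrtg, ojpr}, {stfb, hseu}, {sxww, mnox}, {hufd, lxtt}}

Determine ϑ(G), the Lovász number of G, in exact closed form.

deg(qexe) = 2; N(qexe) = {jjxe, cyif}.
Vertex ngty has 2 neighbors: hjct, faab.
deg(hufd) = 2; N(hufd) = {omdv, lxtt}.
N(mytx) = {umfe, sunp}, |N(mytx)| = 2.
2-regular, N=103; a single 103-cycle (edge-transitive).
Distinct eigenvalues (to 5 d.p.): [2.0, 1.99628, 1.98513, 1.9666, 1.94076, 1.90769, 1.86752, 1.82041, 1.76653, 1.70608, 1.63928, 1.56638, 1.48765, 1.40339, 1.31391, 1.21954, 1.12063, 1.01756, 0.9107, 0.80045, 0.68722, 0.57144, 0.45353, 0.33394, 0.2131, 0.09147, -0.0305, -0.15236, -0.27365, -0.39392, -0.51273, -0.62963, -0.74418, -0.85597, -0.96458, -1.06959, -1.17063, -1.26731, -1.35928, -1.44619, -1.52772, -1.60357, -1.67345, -1.73711, -1.79431, -1.84483, -1.88849, -1.92512, -1.95459, -1.97679, -1.99163, -1.99907].
With N=103: ϑ(G) = 103·(-(-1)*2*cos(pi/103))/(2−(-2*cos(pi/103))) = 103*cos(pi/103)/(cos(pi/103) + 1).
ϑ(G) ≈ 51.488020467.
Lovász sandwich 51 ≤ 103*cos(pi/103)/(cos(pi/103) + 1) ≤ 52: both strict.

103*cos(pi/103)/(cos(pi/103) + 1)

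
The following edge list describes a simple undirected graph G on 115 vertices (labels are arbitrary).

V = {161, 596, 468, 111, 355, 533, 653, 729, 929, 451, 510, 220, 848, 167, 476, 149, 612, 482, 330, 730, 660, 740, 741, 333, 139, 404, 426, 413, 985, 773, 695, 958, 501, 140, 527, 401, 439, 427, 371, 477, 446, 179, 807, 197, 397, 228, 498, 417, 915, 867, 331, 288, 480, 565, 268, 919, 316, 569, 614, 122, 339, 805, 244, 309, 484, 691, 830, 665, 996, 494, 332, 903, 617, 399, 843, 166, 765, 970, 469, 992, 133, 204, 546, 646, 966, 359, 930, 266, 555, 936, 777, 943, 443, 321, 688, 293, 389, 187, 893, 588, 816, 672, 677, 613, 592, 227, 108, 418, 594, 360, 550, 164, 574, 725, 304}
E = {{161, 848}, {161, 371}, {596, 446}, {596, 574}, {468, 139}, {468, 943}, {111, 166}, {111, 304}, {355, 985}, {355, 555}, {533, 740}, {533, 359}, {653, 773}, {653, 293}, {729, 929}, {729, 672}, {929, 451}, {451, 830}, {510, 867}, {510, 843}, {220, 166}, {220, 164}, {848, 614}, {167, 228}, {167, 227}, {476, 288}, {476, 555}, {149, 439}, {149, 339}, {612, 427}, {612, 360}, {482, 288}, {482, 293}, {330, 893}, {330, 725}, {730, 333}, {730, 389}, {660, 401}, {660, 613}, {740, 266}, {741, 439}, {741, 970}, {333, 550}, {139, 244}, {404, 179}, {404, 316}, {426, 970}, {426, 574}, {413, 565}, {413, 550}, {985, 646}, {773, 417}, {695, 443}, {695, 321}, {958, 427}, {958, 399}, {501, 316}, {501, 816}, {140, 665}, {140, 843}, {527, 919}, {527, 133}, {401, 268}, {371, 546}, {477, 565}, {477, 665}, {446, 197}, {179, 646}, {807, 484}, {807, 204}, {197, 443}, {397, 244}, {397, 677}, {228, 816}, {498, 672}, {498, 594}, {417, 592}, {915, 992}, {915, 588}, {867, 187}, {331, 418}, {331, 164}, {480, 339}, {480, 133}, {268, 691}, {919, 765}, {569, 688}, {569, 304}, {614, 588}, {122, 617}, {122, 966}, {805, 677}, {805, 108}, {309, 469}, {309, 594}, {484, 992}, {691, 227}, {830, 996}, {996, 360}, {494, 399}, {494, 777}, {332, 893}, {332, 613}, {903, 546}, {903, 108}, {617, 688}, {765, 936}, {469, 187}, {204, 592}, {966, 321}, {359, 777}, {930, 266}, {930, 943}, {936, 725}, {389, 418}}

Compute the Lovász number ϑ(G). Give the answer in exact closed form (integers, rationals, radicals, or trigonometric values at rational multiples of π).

115*cos(pi/115)/(cos(pi/115) + 1)

deg(316) = 2; N(316) = {404, 501}.
N(555) = {355, 476}, |N(555)| = 2.
N(266) = {740, 930}, |N(266)| = 2.
Vertex 665 has 2 neighbors: 140, 477.
Every vertex has degree 2 (N=115); this is C_{115}, the 115-cycle.
spec(A) ≈ [2.0, 1.997016, 1.988071, 1.973194, 1.952428, 1.925835, 1.893494, 1.855503, 1.811974, 1.763037, 1.708839, 1.649541, 1.58532, 1.516368, 1.44289, 1.365106, 1.283249, 1.197561, 1.1083, 1.01573, 0.92013, 0.821784, 0.720985, 0.618034, 0.513239, 0.406912, 0.299371, 0.190936, 0.081932, -0.027317, -0.136485, -0.245245, -0.353273, -0.460247, -0.565848, -0.669759, -0.771672, -0.871282, -0.968292, -1.062411, -1.153361, -1.240868, -1.324672, -1.404522, -1.480181, -1.551423, -1.618034, -1.679817, -1.736586, -1.788173, -1.834423, -1.875198, -1.910377, -1.939855, -1.963543, -1.981372, -1.993287, -1.999254] (distinct, 6 d.p.).
Lovász: ϑ = −115(-2*cos(pi/115))/(2+-(-1)*2*cos(pi/115)) = 115*cos(pi/115)/(cos(pi/115) + 1).
Numerically 57.489270835.
Check 57 ≤ 115*cos(pi/115)/(cos(pi/115) + 1) ≤ 58: both strict.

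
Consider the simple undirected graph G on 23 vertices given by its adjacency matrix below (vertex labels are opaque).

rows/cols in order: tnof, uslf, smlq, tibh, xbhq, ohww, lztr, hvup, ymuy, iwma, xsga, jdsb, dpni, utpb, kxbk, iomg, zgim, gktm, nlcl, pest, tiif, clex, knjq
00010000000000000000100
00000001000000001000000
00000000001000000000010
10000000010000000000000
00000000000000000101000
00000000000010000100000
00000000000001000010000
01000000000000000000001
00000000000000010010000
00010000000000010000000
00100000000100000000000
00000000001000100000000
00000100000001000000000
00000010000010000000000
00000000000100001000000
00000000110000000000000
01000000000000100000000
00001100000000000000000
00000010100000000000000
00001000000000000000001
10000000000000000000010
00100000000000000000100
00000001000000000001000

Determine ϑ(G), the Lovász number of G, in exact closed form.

Vertex lztr has 2 neighbors: utpb, nlcl.
N(iomg) = {ymuy, iwma}, |N(iomg)| = 2.
deg(clex) = 2; N(clex) = {smlq, tiif}.
Vertex zgim has 2 neighbors: uslf, kxbk.
deg(v) = 2 for all v (|V|=23); connected 2-regular on 23 ⇒ C_{23}.
A has 12 distinct eigenvalues ≈ [2.0, 1.926, 1.709, 1.365, 0.92, 0.407, -0.136, -0.67, -1.153, -1.551, -1.834, -1.981].
ϑ = −N·λ_min/(λ_max−λ_min) = −23·(-2*cos(pi/23))/(2−(-2*cos(pi/23))) = 23*cos(pi/23)/(cos(pi/23) + 1).
Numerically 11.446193612.
Check 11 ≤ 23*cos(pi/23)/(cos(pi/23) + 1) ≤ 12: both strict.

23*cos(pi/23)/(cos(pi/23) + 1)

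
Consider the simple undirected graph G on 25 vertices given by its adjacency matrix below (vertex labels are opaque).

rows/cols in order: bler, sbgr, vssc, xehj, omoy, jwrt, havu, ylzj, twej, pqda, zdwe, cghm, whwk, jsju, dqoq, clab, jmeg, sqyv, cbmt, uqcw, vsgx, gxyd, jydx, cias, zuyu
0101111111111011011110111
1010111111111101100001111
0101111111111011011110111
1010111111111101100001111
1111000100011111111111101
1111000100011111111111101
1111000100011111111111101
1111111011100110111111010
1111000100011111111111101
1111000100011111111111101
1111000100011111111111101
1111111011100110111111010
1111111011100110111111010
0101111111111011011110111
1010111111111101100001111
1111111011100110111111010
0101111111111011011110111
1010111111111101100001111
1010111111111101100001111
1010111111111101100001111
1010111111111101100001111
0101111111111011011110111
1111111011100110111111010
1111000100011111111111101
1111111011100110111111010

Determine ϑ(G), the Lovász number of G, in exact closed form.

Vertex bler has 20 neighbors: sbgr, xehj, omoy, jwrt, havu, ylzj, twej, pqda, zdwe, cghm, whwk, dqoq, clab, sqyv, cbmt, uqcw, vsgx, jydx, cias, zuyu.
Vertex pqda has 18 neighbors: bler, sbgr, vssc, xehj, ylzj, cghm, whwk, jsju, dqoq, clab, jmeg, sqyv, cbmt, uqcw, vsgx, gxyd, jydx, zuyu.
deg(cghm) = 19; N(cghm) = {bler, sbgr, vssc, xehj, omoy, jwrt, havu, twej, pqda, zdwe, jsju, dqoq, jmeg, sqyv, cbmt, uqcw, vsgx, gxyd, cias}.
N(zdwe) = {bler, sbgr, vssc, xehj, ylzj, cghm, whwk, jsju, dqoq, clab, jmeg, sqyv, cbmt, uqcw, vsgx, gxyd, jydx, zuyu}, |N(zdwe)| = 18.
K_{7,7,6,5} (perfect); ϑ(G) = α(G) = max{7,7,6,5} = 7.
= 7.0000… (decimal).
Sandwich: α(G)=7 ≤ ϑ(G)=7 ≤ χ(Ḡ)=7 (collapsed).

7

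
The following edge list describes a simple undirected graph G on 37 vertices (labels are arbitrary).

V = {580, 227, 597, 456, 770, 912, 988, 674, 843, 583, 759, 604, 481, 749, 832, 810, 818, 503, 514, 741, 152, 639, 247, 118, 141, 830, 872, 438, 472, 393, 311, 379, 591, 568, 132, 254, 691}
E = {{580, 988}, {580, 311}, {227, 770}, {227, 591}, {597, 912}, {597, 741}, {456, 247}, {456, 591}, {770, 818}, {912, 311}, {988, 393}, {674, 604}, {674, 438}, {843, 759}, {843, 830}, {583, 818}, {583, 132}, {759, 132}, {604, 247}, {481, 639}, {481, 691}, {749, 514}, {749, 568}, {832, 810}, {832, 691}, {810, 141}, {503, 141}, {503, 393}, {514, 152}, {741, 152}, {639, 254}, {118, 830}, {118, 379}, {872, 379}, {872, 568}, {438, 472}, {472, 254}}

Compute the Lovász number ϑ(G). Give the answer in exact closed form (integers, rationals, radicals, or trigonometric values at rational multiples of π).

37*cos(pi/37)/(cos(pi/37) + 1)

N(568) = {749, 872}, |N(568)| = 2.
N(597) = {912, 741}, |N(597)| = 2.
deg(830) = 2; N(830) = {843, 118}.
Vertex 227 has 2 neighbors: 770, 591.
37-vertex 2-regular graph: a single 37-cycle (edge-transitive).
A has 19 distinct eigenvalues ≈ [2.0, 1.971, 1.886, 1.746, 1.556, 1.321, 1.049, 0.746, 0.421, 0.085, -0.254, -0.586, -0.9, -1.189, -1.444, -1.657, -1.822, -1.935, -1.993].
Lovász: ϑ = −37(-2*cos(pi/37))/(2+-(-1)*2*cos(pi/37)) = 37*cos(pi/37)/(cos(pi/37) + 1).
ϑ(G) ≈ 18.4666.
Check 18 ≤ 37*cos(pi/37)/(cos(pi/37) + 1) ≤ 19: both strict.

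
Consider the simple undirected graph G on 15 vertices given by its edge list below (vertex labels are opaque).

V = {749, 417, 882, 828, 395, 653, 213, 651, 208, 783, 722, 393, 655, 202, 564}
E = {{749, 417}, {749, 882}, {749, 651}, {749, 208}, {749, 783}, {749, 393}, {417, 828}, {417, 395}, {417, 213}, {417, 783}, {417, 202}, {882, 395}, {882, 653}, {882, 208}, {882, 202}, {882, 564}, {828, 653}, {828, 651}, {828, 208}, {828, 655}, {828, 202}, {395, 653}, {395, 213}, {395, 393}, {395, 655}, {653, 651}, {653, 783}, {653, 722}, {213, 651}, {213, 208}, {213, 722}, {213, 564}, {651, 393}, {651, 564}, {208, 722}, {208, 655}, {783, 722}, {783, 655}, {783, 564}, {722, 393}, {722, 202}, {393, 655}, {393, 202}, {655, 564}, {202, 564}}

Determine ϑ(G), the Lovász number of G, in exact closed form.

deg(395) = 6; N(395) = {417, 882, 653, 213, 393, 655}.
Vertex 882 has 6 neighbors: 749, 395, 653, 208, 202, 564.
N(749) = {417, 882, 651, 208, 783, 393}, |N(749)| = 6.
deg(564) = 6; N(564) = {882, 213, 651, 783, 655, 202}.
15-vertex 6-regular graph: Kneser K(6,2) on C(6,2)=15 vertices.
spec(A) ≈ [6.0, 1.0, -3.0] (distinct, 6 d.p.).
Lovász (edge-transitive): ϑ = −15·(-3)/((6)−(-3)) = 5.
Numerically 5.0000.

5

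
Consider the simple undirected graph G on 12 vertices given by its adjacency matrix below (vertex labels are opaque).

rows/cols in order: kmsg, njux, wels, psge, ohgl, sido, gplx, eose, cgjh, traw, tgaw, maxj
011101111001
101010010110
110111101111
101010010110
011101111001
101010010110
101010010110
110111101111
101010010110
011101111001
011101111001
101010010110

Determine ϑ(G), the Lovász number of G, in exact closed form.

6

deg(tgaw) = 8; N(tgaw) = {njux, wels, psge, sido, gplx, eose, cgjh, maxj}.
deg(cgjh) = 6; N(cgjh) = {kmsg, wels, ohgl, eose, traw, tgaw}.
Vertex eose has 10 neighbors: kmsg, njux, psge, ohgl, sido, gplx, cgjh, traw, tgaw, maxj.
N(kmsg) = {njux, wels, psge, sido, gplx, eose, cgjh, maxj}, |N(kmsg)| = 8.
G = K_{6,4,2}: α = 6 = χ(Ḡ), so ϑ = 6.
= 6.00000000… (decimal).
Sandwich: α(G)=6 ≤ ϑ(G)=6 ≤ χ(Ḡ)=6 (collapsed).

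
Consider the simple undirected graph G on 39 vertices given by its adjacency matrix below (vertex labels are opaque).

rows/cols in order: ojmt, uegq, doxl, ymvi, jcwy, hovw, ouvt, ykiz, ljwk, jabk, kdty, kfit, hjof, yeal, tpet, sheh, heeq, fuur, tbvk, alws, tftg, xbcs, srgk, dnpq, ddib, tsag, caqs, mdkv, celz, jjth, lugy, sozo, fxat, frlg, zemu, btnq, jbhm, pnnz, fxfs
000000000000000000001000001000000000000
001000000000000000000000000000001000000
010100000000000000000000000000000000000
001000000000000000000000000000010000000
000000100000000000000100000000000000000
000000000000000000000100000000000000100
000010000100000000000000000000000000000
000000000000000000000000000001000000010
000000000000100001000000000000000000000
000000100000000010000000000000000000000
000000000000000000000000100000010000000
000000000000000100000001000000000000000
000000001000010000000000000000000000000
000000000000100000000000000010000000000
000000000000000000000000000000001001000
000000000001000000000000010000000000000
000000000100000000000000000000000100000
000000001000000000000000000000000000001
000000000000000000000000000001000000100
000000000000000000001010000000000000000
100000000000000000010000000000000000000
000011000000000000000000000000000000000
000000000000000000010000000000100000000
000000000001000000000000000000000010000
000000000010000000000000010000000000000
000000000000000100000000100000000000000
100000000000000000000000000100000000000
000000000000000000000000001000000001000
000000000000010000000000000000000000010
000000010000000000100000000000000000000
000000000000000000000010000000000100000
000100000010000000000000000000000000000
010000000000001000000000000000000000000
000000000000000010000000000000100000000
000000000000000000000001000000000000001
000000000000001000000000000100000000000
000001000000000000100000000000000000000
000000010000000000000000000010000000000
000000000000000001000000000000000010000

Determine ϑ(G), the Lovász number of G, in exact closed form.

39*cos(pi/39)/(cos(pi/39) + 1)

deg(kfit) = 2; N(kfit) = {sheh, dnpq}.
Vertex pnnz has 2 neighbors: ykiz, celz.
N(hjof) = {ljwk, yeal}, |N(hjof)| = 2.
deg(caqs) = 2; N(caqs) = {ojmt, mdkv}.
deg(v) = 2 for all v (|V|=39); connected 2-regular on 39 ⇒ C_{39}.
The 20 distinct eigenvalues: [2.0, 1.9741, 1.89707, 1.77091, 1.59889, 1.38545, 1.13613, 0.85739, 0.55643, 0.24107, -0.08053, -0.40005, -0.70921, -1.0, -1.26489, -1.49702, -1.69038, -1.83996, -1.94188, -1.99351].
−39·(-2*cos(pi/39)) / ((2)−(-2*cos(pi/39))) = 39*cos(pi/39)/(cos(pi/39) + 1) = ϑ(G).
≈ 19.46833 (to 5 d.p.).
Check 19 ≤ 39*cos(pi/39)/(cos(pi/39) + 1) ≤ 20: both strict.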